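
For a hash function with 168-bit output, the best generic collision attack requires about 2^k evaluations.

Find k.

Step 1: The hash has a 168-bit output.
Step 2: Collision resistance means it should be infeasible to find any x != y with h(x) = h(y).
By the birthday bound, a generic collision search succeeds after about sqrt(2^168) = 2^(168/2) = 2^84 evaluations.
Step 3: Security level = 84 bits.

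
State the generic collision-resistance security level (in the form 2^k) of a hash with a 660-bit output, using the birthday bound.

Step 1: The birthday paradox gives collision probability ~50% after sqrt(2^n) = 2^(n/2) hashes.
Step 2: For 660-bit output: 2^(660/2) = 2^330.
Step 3: Approximately 2^330 hash computations needed.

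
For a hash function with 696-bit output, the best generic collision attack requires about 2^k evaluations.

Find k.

Step 1: The hash has a 696-bit output.
Step 2: Collision resistance means it should be infeasible to find any x != y with h(x) = h(y).
By the birthday bound, a generic collision search succeeds after about sqrt(2^696) = 2^(696/2) = 2^348 evaluations.
Step 3: Security level = 348 bits.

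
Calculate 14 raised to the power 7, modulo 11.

Step 1: Compute 14^7 mod 11 step by step, reducing modulo 11 at each step.
  14^1 mod 11 = 3
  14^2 mod 11 = (3 * 14) mod 11 = 9
  14^3 mod 11 = (9 * 14) mod 11 = 5
  14^4 mod 11 = (5 * 14) mod 11 = 4
  14^5 mod 11 = (4 * 14) mod 11 = 1
  14^6 mod 11 = (1 * 14) mod 11 = 3
  14^7 mod 11 = (3 * 14) mod 11 = 9
Step 2: Result = 9.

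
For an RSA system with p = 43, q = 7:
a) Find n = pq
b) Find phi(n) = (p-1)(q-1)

Step 1: n = p * q = 43 * 7 = 301.
Step 2: phi(n) = (p-1)(q-1) = 42 * 6 = 252.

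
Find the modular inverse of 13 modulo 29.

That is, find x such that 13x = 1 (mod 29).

Step 1: We need x such that 13 * x = 1 (mod 29).
Step 2: Using the extended Euclidean algorithm or trial:
  13 * 9 = 117 = 4 * 29 + 1.
Step 3: Since 117 mod 29 = 1, the inverse is x = 9.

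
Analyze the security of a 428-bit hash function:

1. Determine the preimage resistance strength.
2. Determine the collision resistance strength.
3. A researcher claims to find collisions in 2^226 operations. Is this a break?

Step 1: Preimage resistance requires brute-force of 2^428 operations.
Step 2: Collision resistance (birthday bound) = 2^(428/2) = 2^214.
Step 3: The claimed attack costs 2^226 operations.
Step 4: Since 2^226 >= 2^214, the claimed attack is no faster than the generic birthday attack, so this does not break collision resistance.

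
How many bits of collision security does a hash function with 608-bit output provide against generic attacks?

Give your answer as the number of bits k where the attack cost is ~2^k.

Step 1: The hash has a 608-bit output.
Step 2: Collision resistance means it should be infeasible to find any x != y with h(x) = h(y).
By the birthday bound, a generic collision search succeeds after about sqrt(2^608) = 2^(608/2) = 2^304 evaluations.
Step 3: Security level = 304 bits.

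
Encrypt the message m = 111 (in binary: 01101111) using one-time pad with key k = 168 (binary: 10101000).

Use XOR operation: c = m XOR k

Step 1: Write out the XOR operation bit by bit:
  Message: 01101111
  Key:     10101000
  XOR:     11000111
Step 2: Convert to decimal: 11000111 = 199.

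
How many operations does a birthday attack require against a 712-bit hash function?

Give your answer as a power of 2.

Step 1: The birthday paradox gives collision probability ~50% after sqrt(2^n) = 2^(n/2) hashes.
Step 2: For 712-bit output: 2^(712/2) = 2^356.
Step 3: Approximately 2^356 hash computations needed.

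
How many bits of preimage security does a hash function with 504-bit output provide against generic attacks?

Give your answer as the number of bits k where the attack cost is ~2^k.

Step 1: The hash has a 504-bit output.
Step 2: Preimage resistance means: given a digest h(x), it should be infeasible to find any input that hashes to it.
With a 504-bit output there are 2^504 possible digests, so a generic brute-force preimage search costs about 2^504 evaluations.
Step 3: Security level = 504 bits.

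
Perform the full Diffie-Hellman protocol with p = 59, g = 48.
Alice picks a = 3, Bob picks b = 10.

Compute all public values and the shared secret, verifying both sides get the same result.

Step 1: A = g^a mod p = 48^3 mod 59 = 26.
Step 2: B = g^b mod p = 48^10 mod 59 = 7.
Step 3: Alice computes s = B^a mod p = 7^3 mod 59 = 48.
Step 4: Bob computes s = A^b mod p = 26^10 mod 59 = 48.
Both sides agree: shared secret = 48.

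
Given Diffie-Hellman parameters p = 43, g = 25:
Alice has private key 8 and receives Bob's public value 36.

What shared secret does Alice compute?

Step 1: s = B^a mod p = 36^8 mod 43.
  36^1 mod 43 = 36
  36^2 mod 43 = (36 * 36) mod 43 = 6
  36^3 mod 43 = (6 * 36) mod 43 = 1
  36^4 mod 43 = (1 * 36) mod 43 = 36
  36^5 mod 43 = (36 * 36) mod 43 = 6
  36^6 mod 43 = (6 * 36) mod 43 = 1
  36^7 mod 43 = (1 * 36) mod 43 = 36
  36^8 mod 43 = (36 * 36) mod 43 = 6
Result: shared secret = 6.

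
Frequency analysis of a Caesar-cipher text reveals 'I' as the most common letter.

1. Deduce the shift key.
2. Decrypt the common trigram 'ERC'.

Step 1: In English, 'E' is the most frequent letter (12.7%).
Step 2: The most frequent ciphertext letter is 'I' (position 8).
Step 3: Shift = (8 - 4) mod 26 = 4.
Step 4: Decrypt 'ERC' by shifting back 4:
  E -> A
  R -> N
  C -> Y
Step 5: 'ERC' decrypts to 'ANY'.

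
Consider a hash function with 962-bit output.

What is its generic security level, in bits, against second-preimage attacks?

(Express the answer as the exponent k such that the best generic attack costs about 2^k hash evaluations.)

Step 1: The hash has a 962-bit output.
Step 2: Second-preimage resistance means: given a specific input x, it should be infeasible to find a different y with h(y) = h(x).
With a 962-bit output, a generic search for a second preimage costs about 2^962 evaluations (each trial matches the fixed target with probability 2^-962).
Step 3: Security level = 962 bits.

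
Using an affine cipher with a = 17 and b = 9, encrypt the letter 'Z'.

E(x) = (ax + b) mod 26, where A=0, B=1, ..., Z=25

Step 1: Convert 'Z' to number: x = 25.
Step 2: E(25) = (17 * 25 + 9) mod 26 = 434 mod 26 = 18.
Step 3: Convert 18 back to letter: S.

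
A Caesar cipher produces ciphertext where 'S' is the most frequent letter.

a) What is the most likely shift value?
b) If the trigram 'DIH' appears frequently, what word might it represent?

Step 1: In English, 'E' is the most frequent letter (12.7%).
Step 2: The most frequent ciphertext letter is 'S' (position 18).
Step 3: Shift = (18 - 4) mod 26 = 14.
Step 4: Decrypt 'DIH' by shifting back 14:
  D -> P
  I -> U
  H -> T
Step 5: 'DIH' decrypts to 'PUT'.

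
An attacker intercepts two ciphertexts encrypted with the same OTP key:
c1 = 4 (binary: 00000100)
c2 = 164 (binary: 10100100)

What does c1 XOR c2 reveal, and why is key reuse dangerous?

Step 1: c1 XOR c2 = (m1 XOR k) XOR (m2 XOR k).
Step 2: By XOR associativity/commutativity: = m1 XOR m2 XOR k XOR k = m1 XOR m2.
Step 3: 00000100 XOR 10100100 = 10100000 = 160.
Step 4: The key cancels out! An attacker learns m1 XOR m2 = 160, revealing the relationship between plaintexts.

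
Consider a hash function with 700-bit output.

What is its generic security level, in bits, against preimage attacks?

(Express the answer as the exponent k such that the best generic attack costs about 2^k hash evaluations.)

Step 1: The hash has a 700-bit output.
Step 2: Preimage resistance means: given a digest h(x), it should be infeasible to find any input that hashes to it.
With a 700-bit output there are 2^700 possible digests, so a generic brute-force preimage search costs about 2^700 evaluations.
Step 3: Security level = 700 bits.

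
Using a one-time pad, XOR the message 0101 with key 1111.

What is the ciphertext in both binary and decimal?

Step 1: Write out the XOR operation bit by bit:
  Message: 0101
  Key:     1111
  XOR:     1010
Step 2: Convert to decimal: 1010 = 10.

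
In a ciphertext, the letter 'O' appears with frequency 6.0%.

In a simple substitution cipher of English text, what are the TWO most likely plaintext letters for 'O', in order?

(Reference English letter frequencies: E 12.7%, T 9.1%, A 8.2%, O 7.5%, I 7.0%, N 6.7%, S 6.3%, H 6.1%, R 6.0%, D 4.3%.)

Step 1: Observed frequency of 'O' is 6.0%.
Step 2: Compute distances to each reference frequency and sort:
  R (6.0%): difference = 0.0% <-- BEST
  H (6.1%): difference = 0.1% <-- RUNNER-UP
  S (6.3%): difference = 0.3%
  N (6.7%): difference = 0.7%
  I (7.0%): difference = 1.0%
Step 3: Most likely is 'R' (6.0%, diff 0.0%); second most likely is 'H' (6.1%, diff 0.1%).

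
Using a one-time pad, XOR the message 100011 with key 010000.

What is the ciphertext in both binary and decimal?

Step 1: Write out the XOR operation bit by bit:
  Message: 100011
  Key:     010000
  XOR:     110011
Step 2: Convert to decimal: 110011 = 51.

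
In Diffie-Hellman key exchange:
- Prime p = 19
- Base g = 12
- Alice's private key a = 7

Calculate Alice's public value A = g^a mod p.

Step 1: A = g^a mod p = 12^7 mod 19.
  12^1 mod 19 = 12
  12^2 mod 19 = (12 * 12) mod 19 = 11
  12^3 mod 19 = (11 * 12) mod 19 = 18
  12^4 mod 19 = (18 * 12) mod 19 = 7
  12^5 mod 19 = (7 * 12) mod 19 = 8
  12^6 mod 19 = (8 * 12) mod 19 = 1
  12^7 mod 19 = (1 * 12) mod 19 = 12
Result: A = 12.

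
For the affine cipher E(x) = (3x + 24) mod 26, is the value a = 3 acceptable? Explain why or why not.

Step 1: Compute gcd(3, 26).
Step 2: gcd(3, 26) = 1.
Since gcd = 1, 3 is coprime with 26, so it is a valid key.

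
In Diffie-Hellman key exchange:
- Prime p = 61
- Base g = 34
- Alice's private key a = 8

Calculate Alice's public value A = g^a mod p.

Step 1: A = g^a mod p = 34^8 mod 61.
  34^1 mod 61 = 34
  34^2 mod 61 = (34 * 34) mod 61 = 58
  34^3 mod 61 = (58 * 34) mod 61 = 20
  34^4 mod 61 = (20 * 34) mod 61 = 9
  34^5 mod 61 = (9 * 34) mod 61 = 1
  34^6 mod 61 = (1 * 34) mod 61 = 34
  34^7 mod 61 = (34 * 34) mod 61 = 58
  34^8 mod 61 = (58 * 34) mod 61 = 20
Result: A = 20.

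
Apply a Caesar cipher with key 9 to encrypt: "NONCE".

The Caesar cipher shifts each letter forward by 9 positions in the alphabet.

Step 1: For each letter, shift forward by 9 positions (mod 26).
  N (position 13) -> position (13+9) mod 26 = 22 -> W
  O (position 14) -> position (14+9) mod 26 = 23 -> X
  N (position 13) -> position (13+9) mod 26 = 22 -> W
  C (position 2) -> position (2+9) mod 26 = 11 -> L
  E (position 4) -> position (4+9) mod 26 = 13 -> N
Result: WXWLN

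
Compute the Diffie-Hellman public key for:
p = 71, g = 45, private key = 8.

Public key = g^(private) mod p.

Step 1: A = g^a mod p = 45^8 mod 71.
  45^1 mod 71 = 45
  45^2 mod 71 = (45 * 45) mod 71 = 37
  45^3 mod 71 = (37 * 45) mod 71 = 32
  45^4 mod 71 = (32 * 45) mod 71 = 20
  45^5 mod 71 = (20 * 45) mod 71 = 48
  45^6 mod 71 = (48 * 45) mod 71 = 30
  45^7 mod 71 = (30 * 45) mod 71 = 1
  45^8 mod 71 = (1 * 45) mod 71 = 45
Result: A = 45.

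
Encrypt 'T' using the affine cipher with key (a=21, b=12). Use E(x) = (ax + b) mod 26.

Step 1: Convert 'T' to number: x = 19.
Step 2: E(19) = (21 * 19 + 12) mod 26 = 411 mod 26 = 21.
Step 3: Convert 21 back to letter: V.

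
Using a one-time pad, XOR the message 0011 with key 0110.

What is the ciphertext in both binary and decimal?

Step 1: Write out the XOR operation bit by bit:
  Message: 0011
  Key:     0110
  XOR:     0101
Step 2: Convert to decimal: 0101 = 5.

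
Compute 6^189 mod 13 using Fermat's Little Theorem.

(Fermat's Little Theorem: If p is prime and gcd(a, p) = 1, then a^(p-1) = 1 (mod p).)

Step 1: Since 13 is prime, by Fermat's Little Theorem: 6^12 = 1 (mod 13).
Step 2: Reduce exponent: 189 mod 12 = 9.
Step 3: So 6^189 = 6^9 (mod 13).
Step 4: 6^9 mod 13 = 5.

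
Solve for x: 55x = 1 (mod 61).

Step 1: We need x such that 55 * x = 1 (mod 61).
Step 2: Using the extended Euclidean algorithm or trial:
  55 * 10 = 550 = 9 * 61 + 1.
Step 3: Since 550 mod 61 = 1, the inverse is x = 10.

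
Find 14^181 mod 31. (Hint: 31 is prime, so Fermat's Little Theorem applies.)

Step 1: Since 31 is prime, by Fermat's Little Theorem: 14^30 = 1 (mod 31).
Step 2: Reduce exponent: 181 mod 30 = 1.
Step 3: So 14^181 = 14^1 (mod 31).
Step 4: 14^1 mod 31 = 14.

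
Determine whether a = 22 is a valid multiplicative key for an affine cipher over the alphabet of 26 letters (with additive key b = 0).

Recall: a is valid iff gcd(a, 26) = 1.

Step 1: Compute gcd(22, 26).
Step 2: gcd(22, 26) = 2.
Since gcd = 2 != 1, 22 shares a common factor with 26, so it cannot be used.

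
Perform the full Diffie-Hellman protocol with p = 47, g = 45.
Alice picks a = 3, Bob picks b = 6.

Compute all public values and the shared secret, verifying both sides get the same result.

Step 1: A = g^a mod p = 45^3 mod 47 = 39.
Step 2: B = g^b mod p = 45^6 mod 47 = 17.
Step 3: Alice computes s = B^a mod p = 17^3 mod 47 = 25.
Step 4: Bob computes s = A^b mod p = 39^6 mod 47 = 25.
Both sides agree: shared secret = 25.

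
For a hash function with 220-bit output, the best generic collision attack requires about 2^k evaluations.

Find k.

Step 1: The hash has a 220-bit output.
Step 2: Collision resistance means it should be infeasible to find any x != y with h(x) = h(y).
By the birthday bound, a generic collision search succeeds after about sqrt(2^220) = 2^(220/2) = 2^110 evaluations.
Step 3: Security level = 110 bits.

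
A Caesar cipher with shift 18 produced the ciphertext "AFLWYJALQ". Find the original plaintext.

Step 1: Reverse the shift by subtracting 18 from each letter position.
  A (position 0) -> position (0-18) mod 26 = 8 -> I
  F (position 5) -> position (5-18) mod 26 = 13 -> N
  L (position 11) -> position (11-18) mod 26 = 19 -> T
  W (position 22) -> position (22-18) mod 26 = 4 -> E
  Y (position 24) -> position (24-18) mod 26 = 6 -> G
  J (position 9) -> position (9-18) mod 26 = 17 -> R
  A (position 0) -> position (0-18) mod 26 = 8 -> I
  L (position 11) -> position (11-18) mod 26 = 19 -> T
  Q (position 16) -> position (16-18) mod 26 = 24 -> Y
Decrypted message: INTEGRITY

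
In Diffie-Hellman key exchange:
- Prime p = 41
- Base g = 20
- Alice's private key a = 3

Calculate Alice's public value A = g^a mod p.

Step 1: A = g^a mod p = 20^3 mod 41.
  20^1 mod 41 = 20
  20^2 mod 41 = (20 * 20) mod 41 = 31
  20^3 mod 41 = (31 * 20) mod 41 = 5
Result: A = 5.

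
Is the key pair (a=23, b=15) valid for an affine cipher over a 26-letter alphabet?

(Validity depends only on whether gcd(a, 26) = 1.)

Step 1: Compute gcd(23, 26).
Step 2: gcd(23, 26) = 1.
Since gcd = 1, 23 is coprime with 26, so it is a valid key.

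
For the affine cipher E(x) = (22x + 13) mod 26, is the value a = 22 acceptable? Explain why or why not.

Step 1: Compute gcd(22, 26).
Step 2: gcd(22, 26) = 2.
Since gcd = 2 != 1, 22 shares a common factor with 26, so it cannot be used.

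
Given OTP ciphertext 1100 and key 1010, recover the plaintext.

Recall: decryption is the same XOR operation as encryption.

Step 1: XOR ciphertext with key:
  Ciphertext: 1100
  Key:        1010
  XOR:        0110
Step 2: Plaintext = 0110 = 6 in decimal.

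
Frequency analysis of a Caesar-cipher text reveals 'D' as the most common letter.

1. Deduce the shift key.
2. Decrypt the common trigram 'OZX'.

Step 1: In English, 'E' is the most frequent letter (12.7%).
Step 2: The most frequent ciphertext letter is 'D' (position 3).
Step 3: Shift = (3 - 4) mod 26 = 25.
Step 4: Decrypt 'OZX' by shifting back 25:
  O -> P
  Z -> A
  X -> Y
Step 5: 'OZX' decrypts to 'PAY'.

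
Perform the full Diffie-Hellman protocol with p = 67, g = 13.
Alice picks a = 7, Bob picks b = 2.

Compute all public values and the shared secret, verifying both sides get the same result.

Step 1: A = g^a mod p = 13^7 mod 67 = 2.
Step 2: B = g^b mod p = 13^2 mod 67 = 35.
Step 3: Alice computes s = B^a mod p = 35^7 mod 67 = 4.
Step 4: Bob computes s = A^b mod p = 2^2 mod 67 = 4.
Both sides agree: shared secret = 4.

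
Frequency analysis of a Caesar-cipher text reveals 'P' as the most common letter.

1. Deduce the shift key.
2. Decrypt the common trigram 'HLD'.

Step 1: In English, 'E' is the most frequent letter (12.7%).
Step 2: The most frequent ciphertext letter is 'P' (position 15).
Step 3: Shift = (15 - 4) mod 26 = 11.
Step 4: Decrypt 'HLD' by shifting back 11:
  H -> W
  L -> A
  D -> S
Step 5: 'HLD' decrypts to 'WAS'.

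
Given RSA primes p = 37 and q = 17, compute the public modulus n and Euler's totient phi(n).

Step 1: n = p * q = 37 * 17 = 629.
Step 2: phi(n) = (p-1)(q-1) = 36 * 16 = 576.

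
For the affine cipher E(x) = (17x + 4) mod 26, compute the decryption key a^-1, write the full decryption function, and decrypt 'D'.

Step 1: Find a^-1, the modular inverse of 17 mod 26.
Step 2: We need 17 * a^-1 = 1 (mod 26).
Step 3: 17 * 23 = 391 = 15 * 26 + 1, so a^-1 = 23.
Step 4: D(y) = 23(y - 4) mod 26.
Step 5: Apply to 'D' (y = 3): D(3) = 23 * (3 - 4) mod 26 = 23 * -1 mod 26 = 3 -> 'D'.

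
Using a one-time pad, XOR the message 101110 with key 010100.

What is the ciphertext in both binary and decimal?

Step 1: Write out the XOR operation bit by bit:
  Message: 101110
  Key:     010100
  XOR:     111010
Step 2: Convert to decimal: 111010 = 58.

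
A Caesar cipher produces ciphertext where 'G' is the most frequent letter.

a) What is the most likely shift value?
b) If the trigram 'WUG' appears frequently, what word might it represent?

Step 1: In English, 'E' is the most frequent letter (12.7%).
Step 2: The most frequent ciphertext letter is 'G' (position 6).
Step 3: Shift = (6 - 4) mod 26 = 2.
Step 4: Decrypt 'WUG' by shifting back 2:
  W -> U
  U -> S
  G -> E
Step 5: 'WUG' decrypts to 'USE'.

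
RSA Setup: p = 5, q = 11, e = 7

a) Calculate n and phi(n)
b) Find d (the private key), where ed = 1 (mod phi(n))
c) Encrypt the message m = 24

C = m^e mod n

Step 1: n = 5 * 11 = 55.
Step 2: phi(n) = (5-1)(11-1) = 4 * 10 = 40.
Step 3: Find d = 7^(-1) mod 40 = 23.
  Verify: 7 * 23 = 161 = 1 (mod 40).
Step 4: C = 24^7 mod 55 = 29.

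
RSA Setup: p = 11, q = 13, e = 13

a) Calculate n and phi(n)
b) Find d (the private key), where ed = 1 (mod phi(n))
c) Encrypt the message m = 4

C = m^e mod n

Step 1: n = 11 * 13 = 143.
Step 2: phi(n) = (11-1)(13-1) = 10 * 12 = 120.
Step 3: Find d = 13^(-1) mod 120 = 37.
  Verify: 13 * 37 = 481 = 1 (mod 120).
Step 4: C = 4^13 mod 143 = 108.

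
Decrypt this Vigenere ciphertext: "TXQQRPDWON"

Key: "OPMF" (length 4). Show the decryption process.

Step 1: Key 'OPMF' has length 4. Extended key: OPMFOPMFOP
Step 2: Decrypt each position:
  T(19) - O(14) = 5 = F
  X(23) - P(15) = 8 = I
  Q(16) - M(12) = 4 = E
  Q(16) - F(5) = 11 = L
  R(17) - O(14) = 3 = D
  P(15) - P(15) = 0 = A
  D(3) - M(12) = 17 = R
  W(22) - F(5) = 17 = R
  O(14) - O(14) = 0 = A
  N(13) - P(15) = 24 = Y
Plaintext: FIELDARRAY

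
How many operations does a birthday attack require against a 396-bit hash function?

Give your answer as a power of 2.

Step 1: The birthday paradox gives collision probability ~50% after sqrt(2^n) = 2^(n/2) hashes.
Step 2: For 396-bit output: 2^(396/2) = 2^198.
Step 3: Approximately 2^198 hash computations needed.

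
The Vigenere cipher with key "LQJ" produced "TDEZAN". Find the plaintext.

Step 1: Extend key: LQJLQJ
Step 2: Decrypt each letter (c - k) mod 26:
  T(19) - L(11) = (19-11) mod 26 = 8 = I
  D(3) - Q(16) = (3-16) mod 26 = 13 = N
  E(4) - J(9) = (4-9) mod 26 = 21 = V
  Z(25) - L(11) = (25-11) mod 26 = 14 = O
  A(0) - Q(16) = (0-16) mod 26 = 10 = K
  N(13) - J(9) = (13-9) mod 26 = 4 = E
Plaintext: INVOKE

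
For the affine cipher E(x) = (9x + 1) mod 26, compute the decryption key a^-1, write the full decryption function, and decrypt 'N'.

Step 1: Find a^-1, the modular inverse of 9 mod 26.
Step 2: We need 9 * a^-1 = 1 (mod 26).
Step 3: 9 * 3 = 27 = 1 * 26 + 1, so a^-1 = 3.
Step 4: D(y) = 3(y - 1) mod 26.
Step 5: Apply to 'N' (y = 13): D(13) = 3 * (13 - 1) mod 26 = 3 * 12 mod 26 = 10 -> 'K'.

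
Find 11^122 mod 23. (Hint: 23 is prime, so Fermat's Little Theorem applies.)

Step 1: Since 23 is prime, by Fermat's Little Theorem: 11^22 = 1 (mod 23).
Step 2: Reduce exponent: 122 mod 22 = 12.
Step 3: So 11^122 = 11^12 (mod 23).
Step 4: 11^12 mod 23 = 12.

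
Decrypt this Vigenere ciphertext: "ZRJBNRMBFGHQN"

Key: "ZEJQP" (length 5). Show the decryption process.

Step 1: Key 'ZEJQP' has length 5. Extended key: ZEJQPZEJQPZEJ
Step 2: Decrypt each position:
  Z(25) - Z(25) = 0 = A
  R(17) - E(4) = 13 = N
  J(9) - J(9) = 0 = A
  B(1) - Q(16) = 11 = L
  N(13) - P(15) = 24 = Y
  R(17) - Z(25) = 18 = S
  M(12) - E(4) = 8 = I
  B(1) - J(9) = 18 = S
  F(5) - Q(16) = 15 = P
  G(6) - P(15) = 17 = R
  H(7) - Z(25) = 8 = I
  Q(16) - E(4) = 12 = M
  N(13) - J(9) = 4 = E
Plaintext: ANALYSISPRIME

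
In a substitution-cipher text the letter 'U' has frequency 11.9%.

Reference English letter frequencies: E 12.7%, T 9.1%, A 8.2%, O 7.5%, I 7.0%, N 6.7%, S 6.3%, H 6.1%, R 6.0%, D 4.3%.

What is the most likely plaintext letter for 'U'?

Step 1: The observed frequency is 11.9%.
Step 2: Compare with English frequencies:
  E: 12.7% (difference: 0.8%) <-- closest
  T: 9.1% (difference: 2.8%)
  A: 8.2% (difference: 3.7%)
  O: 7.5% (difference: 4.4%)
  I: 7.0% (difference: 4.9%)
  N: 6.7% (difference: 5.2%)
  S: 6.3% (difference: 5.6%)
  H: 6.1% (difference: 5.8%)
  R: 6.0% (difference: 5.9%)
  D: 4.3% (difference: 7.6%)
Step 3: 'U' most likely represents 'E' (frequency 12.7%).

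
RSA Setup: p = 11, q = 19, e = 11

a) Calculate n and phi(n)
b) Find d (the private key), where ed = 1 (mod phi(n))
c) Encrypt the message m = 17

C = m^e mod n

Step 1: n = 11 * 19 = 209.
Step 2: phi(n) = (11-1)(19-1) = 10 * 18 = 180.
Step 3: Find d = 11^(-1) mod 180 = 131.
  Verify: 11 * 131 = 1441 = 1 (mod 180).
Step 4: C = 17^11 mod 209 = 61.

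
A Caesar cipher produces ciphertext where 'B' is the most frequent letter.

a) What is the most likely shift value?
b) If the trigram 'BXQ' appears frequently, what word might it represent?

Step 1: In English, 'E' is the most frequent letter (12.7%).
Step 2: The most frequent ciphertext letter is 'B' (position 1).
Step 3: Shift = (1 - 4) mod 26 = 23.
Step 4: Decrypt 'BXQ' by shifting back 23:
  B -> E
  X -> A
  Q -> T
Step 5: 'BXQ' decrypts to 'EAT'.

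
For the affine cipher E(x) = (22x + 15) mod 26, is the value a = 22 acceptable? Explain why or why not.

Step 1: Compute gcd(22, 26).
Step 2: gcd(22, 26) = 2.
Since gcd = 2 != 1, 22 shares a common factor with 26, so it cannot be used.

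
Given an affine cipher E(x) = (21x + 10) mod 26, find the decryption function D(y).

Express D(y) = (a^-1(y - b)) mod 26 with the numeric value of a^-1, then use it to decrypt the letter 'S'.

Step 1: Find a^-1, the modular inverse of 21 mod 26.
Step 2: We need 21 * a^-1 = 1 (mod 26).
Step 3: 21 * 5 = 105 = 4 * 26 + 1, so a^-1 = 5.
Step 4: D(y) = 5(y - 10) mod 26.
Step 5: Apply to 'S' (y = 18): D(18) = 5 * (18 - 10) mod 26 = 5 * 8 mod 26 = 14 -> 'O'.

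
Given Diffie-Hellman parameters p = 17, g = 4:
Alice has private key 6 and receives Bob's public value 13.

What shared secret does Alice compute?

Step 1: s = B^a mod p = 13^6 mod 17.
  13^1 mod 17 = 13
  13^2 mod 17 = (13 * 13) mod 17 = 16
  13^3 mod 17 = (16 * 13) mod 17 = 4
  13^4 mod 17 = (4 * 13) mod 17 = 1
  13^5 mod 17 = (1 * 13) mod 17 = 13
  13^6 mod 17 = (13 * 13) mod 17 = 16
Result: shared secret = 16.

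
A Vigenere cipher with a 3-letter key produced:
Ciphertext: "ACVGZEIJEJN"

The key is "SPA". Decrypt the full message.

Step 1: Key 'SPA' has length 3. Extended key: SPASPASPASP
Step 2: Decrypt each position:
  A(0) - S(18) = 8 = I
  C(2) - P(15) = 13 = N
  V(21) - A(0) = 21 = V
  G(6) - S(18) = 14 = O
  Z(25) - P(15) = 10 = K
  E(4) - A(0) = 4 = E
  I(8) - S(18) = 16 = Q
  J(9) - P(15) = 20 = U
  E(4) - A(0) = 4 = E
  J(9) - S(18) = 17 = R
  N(13) - P(15) = 24 = Y
Plaintext: INVOKEQUERY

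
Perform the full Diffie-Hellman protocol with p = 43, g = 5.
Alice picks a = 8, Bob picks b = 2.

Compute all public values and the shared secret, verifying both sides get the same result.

Step 1: A = g^a mod p = 5^8 mod 43 = 13.
Step 2: B = g^b mod p = 5^2 mod 43 = 25.
Step 3: Alice computes s = B^a mod p = 25^8 mod 43 = 40.
Step 4: Bob computes s = A^b mod p = 13^2 mod 43 = 40.
Both sides agree: shared secret = 40.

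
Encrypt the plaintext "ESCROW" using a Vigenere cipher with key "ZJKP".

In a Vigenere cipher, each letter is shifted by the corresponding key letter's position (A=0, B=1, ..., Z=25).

Step 1: Repeat key to match plaintext length:
  Plaintext: ESCROW
  Key:       ZJKPZJ
Step 2: Encrypt each letter:
  E(4) + Z(25) = (4+25) mod 26 = 3 = D
  S(18) + J(9) = (18+9) mod 26 = 1 = B
  C(2) + K(10) = (2+10) mod 26 = 12 = M
  R(17) + P(15) = (17+15) mod 26 = 6 = G
  O(14) + Z(25) = (14+25) mod 26 = 13 = N
  W(22) + J(9) = (22+9) mod 26 = 5 = F
Ciphertext: DBMGNF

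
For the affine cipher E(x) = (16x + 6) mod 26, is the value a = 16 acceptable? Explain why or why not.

Step 1: Compute gcd(16, 26).
Step 2: gcd(16, 26) = 2.
Since gcd = 2 != 1, 16 shares a common factor with 26, so it cannot be used.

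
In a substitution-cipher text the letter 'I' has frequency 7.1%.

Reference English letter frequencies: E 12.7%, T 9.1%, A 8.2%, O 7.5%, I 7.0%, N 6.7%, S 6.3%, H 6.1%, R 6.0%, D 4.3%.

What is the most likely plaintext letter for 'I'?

Step 1: The observed frequency is 7.1%.
Step 2: Compare with English frequencies:
  E: 12.7% (difference: 5.6%)
  T: 9.1% (difference: 2.0%)
  A: 8.2% (difference: 1.1%)
  O: 7.5% (difference: 0.4%)
  I: 7.0% (difference: 0.1%) <-- closest
  N: 6.7% (difference: 0.4%)
  S: 6.3% (difference: 0.8%)
  H: 6.1% (difference: 1.0%)
  R: 6.0% (difference: 1.1%)
  D: 4.3% (difference: 2.8%)
Step 3: 'I' most likely represents 'I' (frequency 7.0%).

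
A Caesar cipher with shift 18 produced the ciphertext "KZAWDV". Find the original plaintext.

Step 1: Reverse the shift by subtracting 18 from each letter position.
  K (position 10) -> position (10-18) mod 26 = 18 -> S
  Z (position 25) -> position (25-18) mod 26 = 7 -> H
  A (position 0) -> position (0-18) mod 26 = 8 -> I
  W (position 22) -> position (22-18) mod 26 = 4 -> E
  D (position 3) -> position (3-18) mod 26 = 11 -> L
  V (position 21) -> position (21-18) mod 26 = 3 -> D
Decrypted message: SHIELD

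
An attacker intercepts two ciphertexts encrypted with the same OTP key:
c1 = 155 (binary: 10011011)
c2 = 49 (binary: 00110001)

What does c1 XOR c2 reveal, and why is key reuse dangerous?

Step 1: c1 XOR c2 = (m1 XOR k) XOR (m2 XOR k).
Step 2: By XOR associativity/commutativity: = m1 XOR m2 XOR k XOR k = m1 XOR m2.
Step 3: 10011011 XOR 00110001 = 10101010 = 170.
Step 4: The key cancels out! An attacker learns m1 XOR m2 = 170, revealing the relationship between plaintexts.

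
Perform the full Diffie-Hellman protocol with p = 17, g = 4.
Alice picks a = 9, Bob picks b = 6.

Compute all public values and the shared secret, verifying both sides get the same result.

Step 1: A = g^a mod p = 4^9 mod 17 = 4.
Step 2: B = g^b mod p = 4^6 mod 17 = 16.
Step 3: Alice computes s = B^a mod p = 16^9 mod 17 = 16.
Step 4: Bob computes s = A^b mod p = 4^6 mod 17 = 16.
Both sides agree: shared secret = 16.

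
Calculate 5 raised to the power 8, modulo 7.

Step 1: Compute 5^8 mod 7 step by step, reducing modulo 7 at each step.
  5^1 mod 7 = 5
  5^2 mod 7 = (5 * 5) mod 7 = 4
  5^3 mod 7 = (4 * 5) mod 7 = 6
  5^4 mod 7 = (6 * 5) mod 7 = 2
  5^5 mod 7 = (2 * 5) mod 7 = 3
  5^6 mod 7 = (3 * 5) mod 7 = 1
  5^7 mod 7 = (1 * 5) mod 7 = 5
  5^8 mod 7 = (5 * 5) mod 7 = 4
Step 2: Result = 4.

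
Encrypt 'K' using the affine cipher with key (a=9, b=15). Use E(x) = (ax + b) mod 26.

Step 1: Convert 'K' to number: x = 10.
Step 2: E(10) = (9 * 10 + 15) mod 26 = 105 mod 26 = 1.
Step 3: Convert 1 back to letter: B.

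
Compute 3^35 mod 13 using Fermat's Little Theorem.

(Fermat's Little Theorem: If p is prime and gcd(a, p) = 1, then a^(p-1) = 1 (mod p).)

Step 1: Since 13 is prime, by Fermat's Little Theorem: 3^12 = 1 (mod 13).
Step 2: Reduce exponent: 35 mod 12 = 11.
Step 3: So 3^35 = 3^11 (mod 13).
Step 4: 3^11 mod 13 = 9.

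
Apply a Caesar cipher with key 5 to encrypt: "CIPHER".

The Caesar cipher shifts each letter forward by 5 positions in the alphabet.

Step 1: For each letter, shift forward by 5 positions (mod 26).
  C (position 2) -> position (2+5) mod 26 = 7 -> H
  I (position 8) -> position (8+5) mod 26 = 13 -> N
  P (position 15) -> position (15+5) mod 26 = 20 -> U
  H (position 7) -> position (7+5) mod 26 = 12 -> M
  E (position 4) -> position (4+5) mod 26 = 9 -> J
  R (position 17) -> position (17+5) mod 26 = 22 -> W
Result: HNUMJW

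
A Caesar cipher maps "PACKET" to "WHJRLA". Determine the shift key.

Step 1: Compare first letters: P (position 15) -> W (position 22).
Step 2: Shift = (22 - 15) mod 26 = 7.
The shift value is 7.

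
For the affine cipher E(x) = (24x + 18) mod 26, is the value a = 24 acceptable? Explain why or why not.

Step 1: Compute gcd(24, 26).
Step 2: gcd(24, 26) = 2.
Since gcd = 2 != 1, 24 shares a common factor with 26, so it cannot be used.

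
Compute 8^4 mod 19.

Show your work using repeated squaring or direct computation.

Step 1: Compute 8^4 mod 19 step by step, reducing modulo 19 at each step.
  8^1 mod 19 = 8
  8^2 mod 19 = (8 * 8) mod 19 = 7
  8^3 mod 19 = (7 * 8) mod 19 = 18
  8^4 mod 19 = (18 * 8) mod 19 = 11
Step 2: Result = 11.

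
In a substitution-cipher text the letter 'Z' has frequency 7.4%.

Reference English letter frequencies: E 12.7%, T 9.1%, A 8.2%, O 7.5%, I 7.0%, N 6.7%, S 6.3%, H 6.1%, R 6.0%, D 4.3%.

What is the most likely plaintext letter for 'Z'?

Step 1: The observed frequency is 7.4%.
Step 2: Compare with English frequencies:
  E: 12.7% (difference: 5.3%)
  T: 9.1% (difference: 1.7%)
  A: 8.2% (difference: 0.8%)
  O: 7.5% (difference: 0.1%) <-- closest
  I: 7.0% (difference: 0.4%)
  N: 6.7% (difference: 0.7%)
  S: 6.3% (difference: 1.1%)
  H: 6.1% (difference: 1.3%)
  R: 6.0% (difference: 1.4%)
  D: 4.3% (difference: 3.1%)
Step 3: 'Z' most likely represents 'O' (frequency 7.5%).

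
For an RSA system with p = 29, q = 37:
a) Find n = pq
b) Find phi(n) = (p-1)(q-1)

Step 1: n = p * q = 29 * 37 = 1073.
Step 2: phi(n) = (p-1)(q-1) = 28 * 36 = 1008.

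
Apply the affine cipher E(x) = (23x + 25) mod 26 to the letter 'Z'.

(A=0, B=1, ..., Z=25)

Step 1: Convert 'Z' to number: x = 25.
Step 2: E(25) = (23 * 25 + 25) mod 26 = 600 mod 26 = 2.
Step 3: Convert 2 back to letter: C.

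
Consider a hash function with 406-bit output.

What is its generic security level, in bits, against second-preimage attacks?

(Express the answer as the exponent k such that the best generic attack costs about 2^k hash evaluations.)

Step 1: The hash has a 406-bit output.
Step 2: Second-preimage resistance means: given a specific input x, it should be infeasible to find a different y with h(y) = h(x).
With a 406-bit output, a generic search for a second preimage costs about 2^406 evaluations (each trial matches the fixed target with probability 2^-406).
Step 3: Security level = 406 bits.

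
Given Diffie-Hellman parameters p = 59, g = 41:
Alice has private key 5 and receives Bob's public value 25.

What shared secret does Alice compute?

Step 1: s = B^a mod p = 25^5 mod 59.
  25^1 mod 59 = 25
  25^2 mod 59 = (25 * 25) mod 59 = 35
  25^3 mod 59 = (35 * 25) mod 59 = 49
  25^4 mod 59 = (49 * 25) mod 59 = 45
  25^5 mod 59 = (45 * 25) mod 59 = 4
Result: shared secret = 4.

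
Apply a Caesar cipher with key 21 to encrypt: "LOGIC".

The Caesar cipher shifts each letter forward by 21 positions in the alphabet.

Step 1: For each letter, shift forward by 21 positions (mod 26).
  L (position 11) -> position (11+21) mod 26 = 6 -> G
  O (position 14) -> position (14+21) mod 26 = 9 -> J
  G (position 6) -> position (6+21) mod 26 = 1 -> B
  I (position 8) -> position (8+21) mod 26 = 3 -> D
  C (position 2) -> position (2+21) mod 26 = 23 -> X
Result: GJBDX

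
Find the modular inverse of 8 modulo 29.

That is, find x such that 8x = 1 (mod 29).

Step 1: We need x such that 8 * x = 1 (mod 29).
Step 2: Using the extended Euclidean algorithm or trial:
  8 * 11 = 88 = 3 * 29 + 1.
Step 3: Since 88 mod 29 = 1, the inverse is x = 11.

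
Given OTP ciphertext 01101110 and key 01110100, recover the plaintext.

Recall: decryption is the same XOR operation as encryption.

Step 1: XOR ciphertext with key:
  Ciphertext: 01101110
  Key:        01110100
  XOR:        00011010
Step 2: Plaintext = 00011010 = 26 in decimal.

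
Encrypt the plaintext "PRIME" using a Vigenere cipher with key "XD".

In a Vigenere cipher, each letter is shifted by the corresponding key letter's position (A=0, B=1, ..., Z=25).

Step 1: Repeat key to match plaintext length:
  Plaintext: PRIME
  Key:       XDXDX
Step 2: Encrypt each letter:
  P(15) + X(23) = (15+23) mod 26 = 12 = M
  R(17) + D(3) = (17+3) mod 26 = 20 = U
  I(8) + X(23) = (8+23) mod 26 = 5 = F
  M(12) + D(3) = (12+3) mod 26 = 15 = P
  E(4) + X(23) = (4+23) mod 26 = 1 = B
Ciphertext: MUFPB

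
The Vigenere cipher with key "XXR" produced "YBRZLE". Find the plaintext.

Step 1: Extend key: XXRXXR
Step 2: Decrypt each letter (c - k) mod 26:
  Y(24) - X(23) = (24-23) mod 26 = 1 = B
  B(1) - X(23) = (1-23) mod 26 = 4 = E
  R(17) - R(17) = (17-17) mod 26 = 0 = A
  Z(25) - X(23) = (25-23) mod 26 = 2 = C
  L(11) - X(23) = (11-23) mod 26 = 14 = O
  E(4) - R(17) = (4-17) mod 26 = 13 = N
Plaintext: BEACON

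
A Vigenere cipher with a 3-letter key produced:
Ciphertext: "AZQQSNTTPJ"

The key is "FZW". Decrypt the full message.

Step 1: Key 'FZW' has length 3. Extended key: FZWFZWFZWF
Step 2: Decrypt each position:
  A(0) - F(5) = 21 = V
  Z(25) - Z(25) = 0 = A
  Q(16) - W(22) = 20 = U
  Q(16) - F(5) = 11 = L
  S(18) - Z(25) = 19 = T
  N(13) - W(22) = 17 = R
  T(19) - F(5) = 14 = O
  T(19) - Z(25) = 20 = U
  P(15) - W(22) = 19 = T
  J(9) - F(5) = 4 = E
Plaintext: VAULTROUTE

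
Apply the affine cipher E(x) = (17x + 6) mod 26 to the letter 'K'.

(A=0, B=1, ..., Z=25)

Step 1: Convert 'K' to number: x = 10.
Step 2: E(10) = (17 * 10 + 6) mod 26 = 176 mod 26 = 20.
Step 3: Convert 20 back to letter: U.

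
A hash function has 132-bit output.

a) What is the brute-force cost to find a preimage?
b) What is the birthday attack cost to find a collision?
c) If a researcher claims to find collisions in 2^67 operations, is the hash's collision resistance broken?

Step 1: Preimage resistance requires brute-force of 2^132 operations.
Step 2: Collision resistance (birthday bound) = 2^(132/2) = 2^66.
Step 3: The claimed attack costs 2^67 operations.
Step 4: Since 2^67 >= 2^66, the claimed attack is no faster than the generic birthday attack, so this does not break collision resistance.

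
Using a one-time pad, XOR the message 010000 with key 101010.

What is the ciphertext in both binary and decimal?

Step 1: Write out the XOR operation bit by bit:
  Message: 010000
  Key:     101010
  XOR:     111010
Step 2: Convert to decimal: 111010 = 58.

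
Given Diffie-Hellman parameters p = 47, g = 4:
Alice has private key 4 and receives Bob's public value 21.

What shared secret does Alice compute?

Step 1: s = B^a mod p = 21^4 mod 47.
  21^1 mod 47 = 21
  21^2 mod 47 = (21 * 21) mod 47 = 18
  21^3 mod 47 = (18 * 21) mod 47 = 2
  21^4 mod 47 = (2 * 21) mod 47 = 42
Result: shared secret = 42.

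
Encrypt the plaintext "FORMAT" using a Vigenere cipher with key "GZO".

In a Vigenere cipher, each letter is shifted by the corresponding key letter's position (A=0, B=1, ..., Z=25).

Step 1: Repeat key to match plaintext length:
  Plaintext: FORMAT
  Key:       GZOGZO
Step 2: Encrypt each letter:
  F(5) + G(6) = (5+6) mod 26 = 11 = L
  O(14) + Z(25) = (14+25) mod 26 = 13 = N
  R(17) + O(14) = (17+14) mod 26 = 5 = F
  M(12) + G(6) = (12+6) mod 26 = 18 = S
  A(0) + Z(25) = (0+25) mod 26 = 25 = Z
  T(19) + O(14) = (19+14) mod 26 = 7 = H
Ciphertext: LNFSZH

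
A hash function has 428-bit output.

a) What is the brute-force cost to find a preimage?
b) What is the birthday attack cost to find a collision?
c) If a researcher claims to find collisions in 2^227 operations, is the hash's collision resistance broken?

Step 1: Preimage resistance requires brute-force of 2^428 operations.
Step 2: Collision resistance (birthday bound) = 2^(428/2) = 2^214.
Step 3: The claimed attack costs 2^227 operations.
Step 4: Since 2^227 >= 2^214, the claimed attack is no faster than the generic birthday attack, so this does not break collision resistance.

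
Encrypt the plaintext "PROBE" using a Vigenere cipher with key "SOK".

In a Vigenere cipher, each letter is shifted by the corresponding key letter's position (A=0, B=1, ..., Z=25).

Step 1: Repeat key to match plaintext length:
  Plaintext: PROBE
  Key:       SOKSO
Step 2: Encrypt each letter:
  P(15) + S(18) = (15+18) mod 26 = 7 = H
  R(17) + O(14) = (17+14) mod 26 = 5 = F
  O(14) + K(10) = (14+10) mod 26 = 24 = Y
  B(1) + S(18) = (1+18) mod 26 = 19 = T
  E(4) + O(14) = (4+14) mod 26 = 18 = S
Ciphertext: HFYTS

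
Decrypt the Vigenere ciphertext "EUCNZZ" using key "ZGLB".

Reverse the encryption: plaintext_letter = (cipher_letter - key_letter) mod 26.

Step 1: Extend key: ZGLBZG
Step 2: Decrypt each letter (c - k) mod 26:
  E(4) - Z(25) = (4-25) mod 26 = 5 = F
  U(20) - G(6) = (20-6) mod 26 = 14 = O
  C(2) - L(11) = (2-11) mod 26 = 17 = R
  N(13) - B(1) = (13-1) mod 26 = 12 = M
  Z(25) - Z(25) = (25-25) mod 26 = 0 = A
  Z(25) - G(6) = (25-6) mod 26 = 19 = T
Plaintext: FORMAT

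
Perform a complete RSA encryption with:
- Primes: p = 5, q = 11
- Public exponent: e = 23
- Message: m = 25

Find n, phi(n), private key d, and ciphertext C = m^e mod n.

Step 1: n = 5 * 11 = 55.
Step 2: phi(n) = (5-1)(11-1) = 4 * 10 = 40.
Step 3: Find d = 23^(-1) mod 40 = 7.
  Verify: 23 * 7 = 161 = 1 (mod 40).
Step 4: C = 25^23 mod 55 = 5.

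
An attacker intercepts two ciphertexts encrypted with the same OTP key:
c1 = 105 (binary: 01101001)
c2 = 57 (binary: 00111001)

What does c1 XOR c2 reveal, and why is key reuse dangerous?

Step 1: c1 XOR c2 = (m1 XOR k) XOR (m2 XOR k).
Step 2: By XOR associativity/commutativity: = m1 XOR m2 XOR k XOR k = m1 XOR m2.
Step 3: 01101001 XOR 00111001 = 01010000 = 80.
Step 4: The key cancels out! An attacker learns m1 XOR m2 = 80, revealing the relationship between plaintexts.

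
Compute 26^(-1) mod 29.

Step 1: We need x such that 26 * x = 1 (mod 29).
Step 2: Using the extended Euclidean algorithm or trial:
  26 * 19 = 494 = 17 * 29 + 1.
Step 3: Since 494 mod 29 = 1, the inverse is x = 19.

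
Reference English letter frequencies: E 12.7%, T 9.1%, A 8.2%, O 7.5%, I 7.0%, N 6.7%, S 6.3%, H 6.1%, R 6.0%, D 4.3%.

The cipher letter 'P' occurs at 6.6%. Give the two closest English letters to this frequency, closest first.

Step 1: Observed frequency of 'P' is 6.6%.
Step 2: Compute distances to each reference frequency and sort:
  N (6.7%): difference = 0.1% <-- BEST
  S (6.3%): difference = 0.3% <-- RUNNER-UP
  I (7.0%): difference = 0.4%
  H (6.1%): difference = 0.5%
  R (6.0%): difference = 0.6%
Step 3: Most likely is 'N' (6.7%, diff 0.1%); second most likely is 'S' (6.3%, diff 0.3%).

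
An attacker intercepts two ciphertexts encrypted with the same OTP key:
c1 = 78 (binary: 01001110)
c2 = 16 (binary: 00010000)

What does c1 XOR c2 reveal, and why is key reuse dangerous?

Step 1: c1 XOR c2 = (m1 XOR k) XOR (m2 XOR k).
Step 2: By XOR associativity/commutativity: = m1 XOR m2 XOR k XOR k = m1 XOR m2.
Step 3: 01001110 XOR 00010000 = 01011110 = 94.
Step 4: The key cancels out! An attacker learns m1 XOR m2 = 94, revealing the relationship between plaintexts.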